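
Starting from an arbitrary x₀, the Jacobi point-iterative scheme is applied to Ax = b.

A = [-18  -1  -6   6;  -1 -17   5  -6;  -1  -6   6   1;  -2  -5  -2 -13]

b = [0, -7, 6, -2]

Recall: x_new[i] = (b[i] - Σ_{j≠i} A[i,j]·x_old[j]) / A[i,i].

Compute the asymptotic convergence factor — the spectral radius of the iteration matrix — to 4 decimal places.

Write A = D+L+U with D = diag(-18, -17, 6, -13).
Jacobi T = -D⁻¹(L+U): T[3,1] = -(-5)/(-13) = -0.3846; T[3,3] = 0.
  T[0,:] = [+0.0000 -0.0556 -0.3333 +0.3333]
  T[1,:] = [-0.0588 +0.0000 +0.2941 -0.3529]
  T[2,:] = [+0.1667 +1.0000 +0.0000 -0.1667]
  T[3,:] = [-0.1538 -0.3846 -0.1538 +0.0000]
moduli |λ_i(T)| = 0.6844, 0.4192, 0.2436, 0.0216.
ρ(T) = max|λ| = 0.6844; 0.6844 < 1, so it converges for any x₀.

0.6844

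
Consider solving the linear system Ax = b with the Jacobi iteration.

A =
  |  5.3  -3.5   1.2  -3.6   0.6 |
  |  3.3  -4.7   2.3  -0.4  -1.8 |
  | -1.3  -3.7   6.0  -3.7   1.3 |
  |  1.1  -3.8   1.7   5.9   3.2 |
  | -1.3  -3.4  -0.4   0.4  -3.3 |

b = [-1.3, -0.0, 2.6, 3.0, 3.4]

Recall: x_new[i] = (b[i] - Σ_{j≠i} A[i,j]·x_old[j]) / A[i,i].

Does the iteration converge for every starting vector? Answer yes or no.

Write A = D+L+U with D = diag(5.3, -4.7, 6, 5.9, -3.3).
T_J = -D⁻¹(L+U): T[3,4] = -(3.2)/(5.9) = -0.5424; T[3,3] = 0.
  T[0,:] = [+0.0000 +0.6604 -0.2264 +0.6792 -0.1132]
  T[1,:] = [+0.7021 +0.0000 +0.4894 -0.0851 -0.3830]
  T[2,:] = [+0.2167 +0.6167 +0.0000 +0.6167 -0.2167]
  T[3,:] = [-0.1864 +0.6441 -0.2881 +0.0000 -0.5424]
  T[4,:] = [-0.3939 -1.0303 -0.1212 +0.1212 +0.0000]
|eigenvalues of T|: 1.3329, 0.8041, 0.7846, 0.7846, 0.0375.
ρ = 1.3329; 1.3329 > 1 ⇒ diverges.

no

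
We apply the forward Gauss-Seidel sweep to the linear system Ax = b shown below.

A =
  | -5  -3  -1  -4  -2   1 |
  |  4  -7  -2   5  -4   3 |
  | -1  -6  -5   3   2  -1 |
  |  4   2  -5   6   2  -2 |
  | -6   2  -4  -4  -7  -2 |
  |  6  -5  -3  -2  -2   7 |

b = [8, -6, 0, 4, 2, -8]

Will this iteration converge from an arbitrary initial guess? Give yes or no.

no

Write A = D+L+U with D = diag(-5, -7, -5, 6, -7, 7).
GS T = -(D+L)⁻¹U: row 0 first, T[0,2] = -(-1)/(-5) = -0.2000; later rows by forward substitution.
  T[0,:] = [+0.0000 -0.6000 -0.2000 -0.8000 -0.4000 +0.2000]
  T[1,:] = [+0.0000 -0.3429 -0.4000 +0.2571 -0.8000 +0.5429]
  T[2,:] = [+0.0000 +0.5314 +0.5200 +0.4514 +1.4400 -0.8914]
  T[3,:] = [+0.0000 +0.9571 +0.7000 +0.8238 +1.4000 -0.7238]
  T[4,:] = [+0.0000 -0.4343 -0.6400 +0.0305 -1.5086 +0.6210]
  T[5,:] = [+0.0000 +0.6465 +0.1257 +1.3069 +0.3576 -0.1951]
moduli |λ_i(T)| = 1.2082, 0.6825, 0.2245, 0.2130, 0.2130, 0.0000.
ρ = 1.2082; 1.2082 > 1 ⇒ diverges.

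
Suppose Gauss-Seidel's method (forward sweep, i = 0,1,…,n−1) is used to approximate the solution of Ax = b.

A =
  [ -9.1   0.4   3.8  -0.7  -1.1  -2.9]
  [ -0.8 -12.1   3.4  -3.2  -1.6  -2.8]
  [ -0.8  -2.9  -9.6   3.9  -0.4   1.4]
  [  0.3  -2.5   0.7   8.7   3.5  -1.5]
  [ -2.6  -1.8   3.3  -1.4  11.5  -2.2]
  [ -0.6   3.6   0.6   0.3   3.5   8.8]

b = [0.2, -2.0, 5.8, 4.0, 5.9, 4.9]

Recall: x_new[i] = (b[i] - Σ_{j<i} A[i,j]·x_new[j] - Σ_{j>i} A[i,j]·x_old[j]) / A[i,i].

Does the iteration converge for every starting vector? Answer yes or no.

yes

Write A = D+L+U with D = diag(-9.1, -12.1, -9.6, 8.7, 11.5, 8.8).
T_GS = -(D+L)⁻¹U: row 0 first, T[0,3] = -(-0.7)/(-9.1) = -0.0769; later rows by forward substitution.
  T[0,:] = [+0.0000, +0.0440, +0.4176, -0.0769, -0.1209, -0.3187]
  T[1,:] = [+0.0000, -0.0029, +0.2534, -0.2594, -0.1242, -0.2103]
  T[2,:] = [+0.0000, -0.0028, -0.1113, +0.4910, +0.0059, +0.2359]
  T[3,:] = [+0.0000, -0.0021, +0.0674, -0.1114, -0.4343, +0.1040]
  T[4,:] = [+0.0000, +0.0100, +0.1742, -0.2124, -0.1014, +0.0313]
  T[5,:] = [+0.0000, +0.0005, -0.1392, +0.1557, +0.0973, +0.0322]
|eigenvalues of T|: 0.5642, 0.2364, 0.2364, 0.0289, 0.0289, 0.0000.
spectral radius ρ = 0.5642; 0.5642 < 1 ⇒ converges.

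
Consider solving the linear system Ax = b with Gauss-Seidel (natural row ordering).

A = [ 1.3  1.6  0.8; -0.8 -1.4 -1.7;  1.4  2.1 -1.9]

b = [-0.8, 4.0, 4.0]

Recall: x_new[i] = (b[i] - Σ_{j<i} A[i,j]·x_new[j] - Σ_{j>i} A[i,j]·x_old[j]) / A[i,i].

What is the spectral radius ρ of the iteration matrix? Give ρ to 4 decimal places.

Diagonal D = diag(1.3, -1.4, -1.9); L, U strict lower/upper.
Gauss-Seidel: T = -(D+L)⁻¹U, row 0 first, T[0,2] = -(0.8)/(1.3) = -0.6154; later rows by forward substitution.
  T[0,:] = [+0.0000  -1.2308  -0.6154]
  T[1,:] = [+0.0000  +0.7033  -0.8626]
  T[2,:] = [+0.0000  -0.1296  -1.4069]
|λ(T)| sorted: 1.4586, 0.7550, 0.0000.
spectral radius ρ = 1.4586; 1.4586 > 1: divergent.

1.4586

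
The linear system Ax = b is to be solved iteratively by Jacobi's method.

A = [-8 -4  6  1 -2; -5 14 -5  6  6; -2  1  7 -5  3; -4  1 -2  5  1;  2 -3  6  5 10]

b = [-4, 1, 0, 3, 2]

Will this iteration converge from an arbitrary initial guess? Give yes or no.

Diagonal D = diag(-8, 14, 7, 5, 10); L, U strict lower/upper.
Jacobi T = -D⁻¹(L+U): T[0,3] = -(1)/(-8) = +0.1250; T[0,0] = 0.
  T[0,:] = [+0.0000, -0.5000, +0.7500, +0.1250, -0.2500]
  T[1,:] = [+0.3571, +0.0000, +0.3571, -0.4286, -0.4286]
  T[2,:] = [+0.2857, -0.1429, +0.0000, +0.7143, -0.4286]
  T[3,:] = [+0.8000, -0.2000, +0.4000, +0.0000, -0.2000]
  T[4,:] = [-0.2000, +0.3000, -0.6000, -0.5000, +0.0000]
moduli |λ_i(T)| = 1.1566, 0.7298, 0.7298, 0.4174, 0.2427.
spectral radius ρ = 1.1566; 1.1566 > 1, so it fails to converge.

no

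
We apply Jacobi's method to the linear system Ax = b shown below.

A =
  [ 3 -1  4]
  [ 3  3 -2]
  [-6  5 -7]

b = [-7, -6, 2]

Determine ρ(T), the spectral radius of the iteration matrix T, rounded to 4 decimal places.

Split A = D + L + U, D = diag(3, 3, -7).
Jacobi T = -D⁻¹(L+U): T[1,2] = -(-2)/(3) = +0.6667; T[1,1] = 0.
  T[0,:] = [+0.0000  +0.3333  -1.3333]
  T[1,:] = [-1.0000  +0.0000  +0.6667]
  T[2,:] = [-0.8571  +0.7143  +0.0000]
eigenvalue magnitudes: 1.3588, 0.7488, 0.7488.
ρ(T) = max|λ| = 1.3588; 1.3588 > 1 ⇒ diverges.

1.3588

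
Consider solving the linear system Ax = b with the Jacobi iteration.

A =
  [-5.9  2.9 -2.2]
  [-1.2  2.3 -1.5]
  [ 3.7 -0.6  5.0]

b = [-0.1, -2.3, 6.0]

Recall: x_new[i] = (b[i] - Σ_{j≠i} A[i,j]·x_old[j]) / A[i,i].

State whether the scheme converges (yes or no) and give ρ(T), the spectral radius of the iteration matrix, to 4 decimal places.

yes, ρ = 0.9419

Diagonal D = diag(-5.9, 2.3, 5); L, U strict lower/upper.
T_J = -D⁻¹(L+U): T[2,1] = -(-0.6)/(5) = +0.1200; T[2,2] = 0.
  T[0,:] = [+0.0000, +0.4915, -0.3729]
  T[1,:] = [+0.5217, +0.0000, +0.6522]
  T[2,:] = [-0.7400, +0.1200, +0.0000]
|eigenvalues of T|: 0.9419, 0.5259, 0.5259.
ρ(T) = max|λ| = 0.9419; 0.9419 < 1, so it converges for any x₀.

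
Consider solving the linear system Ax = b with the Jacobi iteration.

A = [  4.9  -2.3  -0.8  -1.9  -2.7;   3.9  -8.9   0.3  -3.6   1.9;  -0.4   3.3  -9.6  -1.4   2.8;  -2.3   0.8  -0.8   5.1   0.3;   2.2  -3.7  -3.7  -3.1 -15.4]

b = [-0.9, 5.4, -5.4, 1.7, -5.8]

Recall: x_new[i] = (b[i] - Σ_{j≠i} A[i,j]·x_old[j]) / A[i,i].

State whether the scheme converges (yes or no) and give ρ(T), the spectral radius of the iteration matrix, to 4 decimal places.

A = D + L + U where D = diag(4.9, -8.9, -9.6, 5.1, -15.4).
Jacobi T = -D⁻¹(L+U): T[4,0] = -(2.2)/(-15.4) = +0.1429; T[4,4] = 0.
  T[0,:] = [+0.0000 +0.4694 +0.1633 +0.3878 +0.5510]
  T[1,:] = [+0.4382 +0.0000 +0.0337 -0.4045 +0.2135]
  T[2,:] = [-0.0417 +0.3438 +0.0000 -0.1458 +0.2917]
  T[3,:] = [+0.4510 -0.1569 +0.1569 +0.0000 -0.0588]
  T[4,:] = [+0.1429 -0.2403 -0.2403 -0.2013 +0.0000]
|eigenvalues of T|: 0.8550, 0.4276, 0.4276, 0.3820, 0.0524.
spectral radius ρ = 0.8550; 0.8550 < 1 ⇒ converges.

yes, ρ = 0.8550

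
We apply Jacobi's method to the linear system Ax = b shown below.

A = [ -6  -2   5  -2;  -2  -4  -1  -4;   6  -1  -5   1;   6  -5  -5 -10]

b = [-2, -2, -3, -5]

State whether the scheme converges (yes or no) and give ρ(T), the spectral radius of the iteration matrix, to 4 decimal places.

no, ρ = 1.2134

Diagonal D = diag(-6, -4, -5, -10); L, U strict lower/upper.
Jacobi: T = -D⁻¹(L+U), T[2,0] = -(6)/(-5) = +1.2000; T[2,2] = 0.
  T[0,:] = [+0.0000  -0.3333  +0.8333  -0.3333]
  T[1,:] = [-0.5000  +0.0000  -0.2500  -1.0000]
  T[2,:] = [+1.2000  -0.2000  +0.0000  +0.2000]
  T[3,:] = [+0.6000  -0.5000  -0.5000  +0.0000]
|λ(T)| sorted: 1.2134, 0.9559, 0.9559, 0.5006.
ρ = 1.2134; 1.2134 > 1, so it fails to converge.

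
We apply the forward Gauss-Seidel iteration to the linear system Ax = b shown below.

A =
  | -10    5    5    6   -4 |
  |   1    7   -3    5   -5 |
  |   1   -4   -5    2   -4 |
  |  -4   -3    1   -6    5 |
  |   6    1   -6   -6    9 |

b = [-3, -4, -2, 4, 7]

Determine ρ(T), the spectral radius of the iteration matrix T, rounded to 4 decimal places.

1.3179

A = D + L + U where D = diag(-10, 7, -5, -6, 9).
T_GS = -(D+L)⁻¹U: row 0 first, T[0,1] = -(5)/(-10) = +0.5000; later rows by forward substitution.
  T[0,:] = [+0.0000 +0.5000 +0.5000 +0.6000 -0.4000]
  T[1,:] = [+0.0000 -0.0714 +0.3571 -0.8000 +0.7714]
  T[2,:] = [+0.0000 +0.1571 -0.1857 +1.1600 -1.4971]
  T[3,:] = [+0.0000 -0.2714 -0.5429 +0.1933 +0.4648]
  T[4,:] = [+0.0000 -0.4016 -0.8587 +0.5911 -0.5073]
|roots of det(T-λI)|: 1.3179, 0.4784, 0.4784, 0.1579, 0.0000.
spectral radius ρ = 1.3179; 1.3179 > 1 ⇒ diverges.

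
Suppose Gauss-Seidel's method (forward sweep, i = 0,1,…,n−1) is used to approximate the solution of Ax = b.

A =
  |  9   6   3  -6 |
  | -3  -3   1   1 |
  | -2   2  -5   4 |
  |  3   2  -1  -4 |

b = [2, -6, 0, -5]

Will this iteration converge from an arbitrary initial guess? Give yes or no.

no

Let D = diag(9, -3, -5, -4); L, U the strict triangles.
Gauss-Seidel: T = -(D+L)⁻¹U, row 0 first, T[0,2] = -(3)/(9) = -0.3333; later rows by forward substitution.
  T[0,:] = [+0.0000 -0.6667 -0.3333 +0.6667]
  T[1,:] = [+0.0000 +0.6667 +0.6667 -0.3333]
  T[2,:] = [+0.0000 +0.5333 +0.4000 +0.4000]
  T[3,:] = [+0.0000 -0.3000 -0.0167 +0.2333]
eigenvalue magnitudes: 1.1386, 0.4323, 0.2709, 0.0000.
ρ = 1.1386; 1.1386 > 1, so it fails to converge.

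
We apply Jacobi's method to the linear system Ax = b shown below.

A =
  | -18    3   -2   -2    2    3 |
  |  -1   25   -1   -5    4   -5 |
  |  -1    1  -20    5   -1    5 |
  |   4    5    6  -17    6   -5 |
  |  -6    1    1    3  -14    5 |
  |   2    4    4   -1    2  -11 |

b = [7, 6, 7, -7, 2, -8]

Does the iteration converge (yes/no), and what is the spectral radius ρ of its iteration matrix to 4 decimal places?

yes, ρ = 0.7491

Diagonal D = diag(-18, 25, -20, -17, -14, -11); L, U strict lower/upper.
Jacobi T = -D⁻¹(L+U): T[0,5] = -(3)/(-18) = +0.1667; T[0,0] = 0.
  T[0,:] = [+0.0000 +0.1667 -0.1111 -0.1111 +0.1111 +0.1667]
  T[1,:] = [+0.0400 +0.0000 +0.0400 +0.2000 -0.1600 +0.2000]
  T[2,:] = [-0.0500 +0.0500 +0.0000 +0.2500 -0.0500 +0.2500]
  T[3,:] = [+0.2353 +0.2941 +0.3529 +0.0000 +0.3529 -0.2941]
  T[4,:] = [-0.4286 +0.0714 +0.0714 +0.2143 +0.0000 +0.3571]
  T[5,:] = [+0.1818 +0.3636 +0.3636 -0.0909 +0.1818 +0.0000]
moduli |λ_i(T)| = 0.7491, 0.5740, 0.2702, 0.2301, 0.2301, 0.0040.
spectral radius ρ = 0.7491; 0.7491 < 1, so it converges for any x₀.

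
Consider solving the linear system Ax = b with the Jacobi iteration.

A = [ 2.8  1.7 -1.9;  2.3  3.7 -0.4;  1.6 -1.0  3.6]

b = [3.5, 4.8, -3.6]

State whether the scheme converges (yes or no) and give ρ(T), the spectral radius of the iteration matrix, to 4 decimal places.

yes, ρ = 0.5234

Write A = D+L+U with D = diag(2.8, 3.7, 3.6).
Jacobi: T = -D⁻¹(L+U), T[1,2] = -(-0.4)/(3.7) = +0.1081; T[1,1] = 0.
  T[0,:] = [+0.0000  -0.6071  +0.6786]
  T[1,:] = [-0.6216  +0.0000  +0.1081]
  T[2,:] = [-0.4444  +0.2778  +0.0000]
|roots of det(T-λI)|: 0.5234, 0.4100, 0.4100.
spectral radius ρ = 0.5234; 0.5234 < 1, so it converges for any x₀.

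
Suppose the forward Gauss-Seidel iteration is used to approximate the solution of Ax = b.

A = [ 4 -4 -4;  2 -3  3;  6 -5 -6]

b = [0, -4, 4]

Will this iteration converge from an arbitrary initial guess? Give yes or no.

no

Split A = D + L + U, D = diag(4, -3, -6).
GS T = -(D+L)⁻¹U: row 0 first, T[0,2] = -(-4)/(4) = +1.0000; later rows by forward substitution.
  T[0,:] = [+0.0000 +1.0000 +1.0000]
  T[1,:] = [+0.0000 +0.6667 +1.6667]
  T[2,:] = [+0.0000 +0.4444 -0.3889]
|eigenvalues of T|: 1.1485, 0.8707, 0.0000.
ρ = 1.1485; 1.1485 > 1 ⇒ diverges.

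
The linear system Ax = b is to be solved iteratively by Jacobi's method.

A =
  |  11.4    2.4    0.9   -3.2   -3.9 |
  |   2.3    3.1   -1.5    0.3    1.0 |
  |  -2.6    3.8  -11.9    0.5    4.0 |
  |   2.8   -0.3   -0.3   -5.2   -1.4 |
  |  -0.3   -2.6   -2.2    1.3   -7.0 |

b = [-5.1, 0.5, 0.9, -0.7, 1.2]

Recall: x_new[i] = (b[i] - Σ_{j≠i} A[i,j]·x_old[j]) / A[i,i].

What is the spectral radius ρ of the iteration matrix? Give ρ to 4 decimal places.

0.8305

Write A = D+L+U with D = diag(11.4, 3.1, -11.9, -5.2, -7).
Jacobi T = -D⁻¹(L+U): T[0,4] = -(-3.9)/(11.4) = +0.3421; T[0,0] = 0.
  T[0,:] = [+0.0000  -0.2105  -0.0789  +0.2807  +0.3421]
  T[1,:] = [-0.7419  +0.0000  +0.4839  -0.0968  -0.3226]
  T[2,:] = [-0.2185  +0.3193  +0.0000  +0.0420  +0.3361]
  T[3,:] = [+0.5385  -0.0577  -0.0577  +0.0000  -0.2692]
  T[4,:] = [-0.0429  -0.3714  -0.3143  +0.1857  +0.0000]
|roots of det(T-λI)|: 0.8305, 0.5174, 0.3946, 0.3946, 0.1337.
spectral radius ρ = 0.8305; 0.8305 < 1: convergent.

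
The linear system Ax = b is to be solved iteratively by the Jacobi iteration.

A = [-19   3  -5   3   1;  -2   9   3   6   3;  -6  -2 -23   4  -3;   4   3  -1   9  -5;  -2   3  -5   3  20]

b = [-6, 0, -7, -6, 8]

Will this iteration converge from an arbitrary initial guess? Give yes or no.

yes

Split A = D + L + U, D = diag(-19, 9, -23, 9, 20).
Jacobi T = -D⁻¹(L+U): T[3,1] = -(3)/(9) = -0.3333; T[3,3] = 0.
  T[0,:] = [+0.0000, +0.1579, -0.2632, +0.1579, +0.0526]
  T[1,:] = [+0.2222, +0.0000, -0.3333, -0.6667, -0.3333]
  T[2,:] = [-0.2609, -0.0870, +0.0000, +0.1739, -0.1304]
  T[3,:] = [-0.4444, -0.3333, +0.1111, +0.0000, +0.5556]
  T[4,:] = [+0.1000, -0.1500, +0.2500, -0.1500, +0.0000]
eigenvalue magnitudes: 0.7057, 0.4513, 0.4513, 0.2143, 0.0930.
spectral radius ρ = 0.7057; 0.7057 < 1, so it converges for any x₀.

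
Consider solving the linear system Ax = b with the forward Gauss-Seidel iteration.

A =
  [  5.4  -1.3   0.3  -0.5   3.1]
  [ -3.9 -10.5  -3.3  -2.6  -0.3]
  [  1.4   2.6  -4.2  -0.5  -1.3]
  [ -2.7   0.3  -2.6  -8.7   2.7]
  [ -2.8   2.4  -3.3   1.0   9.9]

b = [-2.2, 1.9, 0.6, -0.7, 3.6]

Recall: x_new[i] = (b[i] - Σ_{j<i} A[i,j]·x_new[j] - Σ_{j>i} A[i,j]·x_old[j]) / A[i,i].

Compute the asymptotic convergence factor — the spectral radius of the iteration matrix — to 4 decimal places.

0.5226

Let D = diag(5.4, -10.5, -4.2, -8.7, 9.9); L, U the strict triangles.
Gauss-Seidel: T = -(D+L)⁻¹U, row 0 first, T[0,2] = -(0.3)/(5.4) = -0.0556; later rows by forward substitution.
  T[0,:] = [+0.0000  +0.2407  -0.0556  +0.0926  -0.5741]
  T[1,:] = [+0.0000  -0.0894  -0.2937  -0.2820  +0.1847]
  T[2,:] = [+0.0000  +0.0249  -0.2003  -0.2628  -0.3866]
  T[3,:] = [+0.0000  -0.0852  +0.0670  +0.0401  +0.6104]
  T[4,:] = [+0.0000  +0.1067  -0.0181  +0.0029  -0.3976]
moduli |λ_i(T)| = 0.5226, 0.1562, 0.1562, 0.0620, 0.0000.
ρ = 0.5226; 0.5226 < 1: convergent.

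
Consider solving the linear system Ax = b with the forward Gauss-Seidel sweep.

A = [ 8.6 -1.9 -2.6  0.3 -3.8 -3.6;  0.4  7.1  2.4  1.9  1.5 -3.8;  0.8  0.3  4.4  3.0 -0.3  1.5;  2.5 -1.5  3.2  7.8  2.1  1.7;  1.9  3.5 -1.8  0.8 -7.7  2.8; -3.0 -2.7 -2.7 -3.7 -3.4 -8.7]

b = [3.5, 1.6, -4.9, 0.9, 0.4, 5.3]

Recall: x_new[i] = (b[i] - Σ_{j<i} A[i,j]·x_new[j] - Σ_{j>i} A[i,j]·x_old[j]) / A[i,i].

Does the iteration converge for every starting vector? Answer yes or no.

yes

Diagonal D = diag(8.6, 7.1, 4.4, 7.8, -7.7, -8.7); L, U strict lower/upper.
Gauss-Seidel: T = -(D+L)⁻¹U, row 0 first, T[0,1] = -(-1.9)/(8.6) = +0.2209; later rows by forward substitution.
  T[0,:] = [+0.0000, +0.2209, +0.3023, -0.0349, +0.4419, +0.4186]
  T[1,:] = [+0.0000, -0.0124, -0.3551, -0.2656, -0.2362, +0.5116]
  T[2,:] = [+0.0000, -0.0393, -0.0308, -0.6574, +0.0039, -0.4519]
  T[3,:] = [+0.0000, -0.0571, -0.1526, +0.2298, -0.4579, -0.0683]
  T[4,:] = [+0.0000, +0.0521, -0.0955, +0.0482, -0.0468, +0.7980]
  T[5,:] = [+0.0000, -0.0562, +0.1177, +0.1819, +0.1327, -0.4457]
eigenvalue magnitudes: 0.6375, 0.2925, 0.2925, 0.2177, 0.1447, 0.0000.
spectral radius ρ = 0.6375; 0.6375 < 1 ⇒ converges.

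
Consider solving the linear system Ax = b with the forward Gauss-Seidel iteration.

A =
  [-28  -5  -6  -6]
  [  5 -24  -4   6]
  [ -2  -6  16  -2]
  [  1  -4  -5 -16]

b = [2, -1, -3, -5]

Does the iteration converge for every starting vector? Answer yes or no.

yes

Split A = D + L + U, D = diag(-28, -24, 16, -16).
GS T = -(D+L)⁻¹U: row 0 first, T[0,3] = -(-6)/(-28) = -0.2143; later rows by forward substitution.
  T[0,:] = [+0.0000, -0.1786, -0.2143, -0.2143]
  T[1,:] = [+0.0000, -0.0372, -0.2113, +0.2054]
  T[2,:] = [+0.0000, -0.0363, -0.1060, +0.1752]
  T[3,:] = [+0.0000, +0.0095, +0.0726, -0.1195]
|roots of det(T-λI)|: 0.2642, 0.0304, 0.0289, 0.0000.
ρ = 0.2642; 0.2642 < 1: convergent.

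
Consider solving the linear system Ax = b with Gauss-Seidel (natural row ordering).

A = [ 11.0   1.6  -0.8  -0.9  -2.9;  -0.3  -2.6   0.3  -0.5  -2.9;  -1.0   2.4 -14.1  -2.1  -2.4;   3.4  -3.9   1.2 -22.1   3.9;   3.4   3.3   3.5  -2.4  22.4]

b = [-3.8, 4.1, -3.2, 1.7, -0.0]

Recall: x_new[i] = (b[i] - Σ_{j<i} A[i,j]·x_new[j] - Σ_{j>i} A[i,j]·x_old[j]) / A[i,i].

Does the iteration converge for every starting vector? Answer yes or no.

Split A = D + L + U, D = diag(11, -2.6, -14.1, -22.1, 22.4).
T_GS = -(D+L)⁻¹U: row 0 first, T[0,3] = -(-0.9)/(11) = +0.0818; later rows by forward substitution.
  T[0,:] = [+0.0000, -0.1455, +0.0727, +0.0818, +0.2636]
  T[1,:] = [+0.0000, +0.0168, +0.1070, -0.2017, -1.1458]
  T[2,:] = [+0.0000, +0.0132, +0.0131, -0.1891, -0.3839]
  T[3,:] = [+0.0000, -0.0246, -0.0070, +0.0379, +0.3984]
  T[4,:] = [+0.0000, +0.0149, -0.0296, +0.0509, +0.2315]
|λ(T)| sorted: 0.3230, 0.0713, 0.0713, 0.0408, 0.0000.
ρ = 0.3230; 0.3230 < 1, so it converges for any x₀.

yes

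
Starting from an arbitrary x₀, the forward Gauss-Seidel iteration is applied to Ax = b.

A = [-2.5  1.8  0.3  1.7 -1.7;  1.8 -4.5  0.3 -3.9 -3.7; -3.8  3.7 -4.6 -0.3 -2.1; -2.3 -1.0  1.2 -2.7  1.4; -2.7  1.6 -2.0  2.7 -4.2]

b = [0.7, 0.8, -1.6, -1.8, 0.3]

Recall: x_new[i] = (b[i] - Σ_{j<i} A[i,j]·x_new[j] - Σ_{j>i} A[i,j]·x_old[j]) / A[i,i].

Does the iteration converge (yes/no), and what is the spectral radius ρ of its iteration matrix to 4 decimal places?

no, ρ = 1.5821

Diagonal D = diag(-2.5, -4.5, -4.6, -2.7, -4.2); L, U strict lower/upper.
Gauss-Seidel: T = -(D+L)⁻¹U, row 0 first, T[0,4] = -(-1.7)/(-2.5) = -0.6800; later rows by forward substitution.
  T[0,:] = [+0.0000 +0.7200 +0.1200 +0.6800 -0.6800]
  T[1,:] = [+0.0000 +0.2880 +0.1147 -0.5947 -1.0942]
  T[2,:] = [+0.0000 -0.3631 -0.0069 -1.1053 -0.7749]
  T[3,:] = [+0.0000 -0.8814 -0.1478 -0.8502 +1.1586]
  T[4,:] = [+0.0000 -0.7468 -0.1252 -0.6839 +1.1341]
|eigenvalues of T|: 1.5821, 1.0601, 0.0249, 0.0249, 0.0000.
spectral radius ρ = 1.5821; 1.5821 > 1 ⇒ diverges.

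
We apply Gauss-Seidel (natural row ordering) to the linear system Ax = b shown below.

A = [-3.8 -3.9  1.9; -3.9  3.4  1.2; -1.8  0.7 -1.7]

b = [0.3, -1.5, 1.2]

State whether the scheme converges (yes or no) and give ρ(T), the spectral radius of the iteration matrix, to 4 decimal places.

no, ρ = 1.3267

Write A = D+L+U with D = diag(-3.8, 3.4, -1.7).
GS T = -(D+L)⁻¹U: row 0 first, T[0,2] = -(1.9)/(-3.8) = +0.5000; later rows by forward substitution.
  T[0,:] = [+0.0000  -1.0263  +0.5000]
  T[1,:] = [+0.0000  -1.1772  +0.2206]
  T[2,:] = [+0.0000  +0.6019  -0.4386]
|roots of det(T-λI)|: 1.3267, 0.2891, 0.0000.
ρ(T) = max|λ| = 1.3267; 1.3267 > 1 ⇒ diverges.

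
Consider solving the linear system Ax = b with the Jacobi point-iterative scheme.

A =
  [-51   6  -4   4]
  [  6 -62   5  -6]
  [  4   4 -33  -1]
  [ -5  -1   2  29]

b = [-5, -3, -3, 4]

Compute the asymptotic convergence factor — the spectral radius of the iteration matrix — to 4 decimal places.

0.1712

A = D + L + U where D = diag(-51, -62, -33, 29).
T_J = -D⁻¹(L+U): T[3,2] = -(2)/(29) = -0.0690; T[3,3] = 0.
  T[0,:] = [+0.0000 +0.1176 -0.0784 +0.0784]
  T[1,:] = [+0.0968 +0.0000 +0.0806 -0.0968]
  T[2,:] = [+0.1212 +0.1212 +0.0000 -0.0303]
  T[3,:] = [+0.1724 +0.0345 -0.0690 +0.0000]
|eigenvalues of T|: 0.1712, 0.1224, 0.0589, 0.0102.
ρ(T) = max|λ| = 0.1712; 0.1712 < 1: convergent.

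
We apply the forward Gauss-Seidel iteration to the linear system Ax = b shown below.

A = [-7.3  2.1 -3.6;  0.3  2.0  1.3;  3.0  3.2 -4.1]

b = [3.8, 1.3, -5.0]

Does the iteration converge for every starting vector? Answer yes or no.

Write A = D+L+U with D = diag(-7.3, 2, -4.1).
GS T = -(D+L)⁻¹U: row 0 first, T[0,1] = -(2.1)/(-7.3) = +0.2877; later rows by forward substitution.
  T[0,:] = [+0.0000 +0.2877 -0.4932]
  T[1,:] = [+0.0000 -0.0432 -0.5760]
  T[2,:] = [+0.0000 +0.1768 -0.8104]
moduli |λ_i(T)| = 0.6397, 0.2139, 0.0000.
spectral radius ρ = 0.6397; 0.6397 < 1, so it converges for any x₀.

yes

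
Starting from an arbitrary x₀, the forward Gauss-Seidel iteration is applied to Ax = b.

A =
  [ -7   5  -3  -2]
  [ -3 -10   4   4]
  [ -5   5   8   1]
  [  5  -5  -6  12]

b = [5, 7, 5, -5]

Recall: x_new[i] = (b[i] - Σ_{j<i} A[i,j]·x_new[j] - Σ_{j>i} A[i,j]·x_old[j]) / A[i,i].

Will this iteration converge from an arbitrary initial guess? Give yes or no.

yes

Diagonal D = diag(-7, -10, 8, 12); L, U strict lower/upper.
GS T = -(D+L)⁻¹U: row 0 first, T[0,2] = -(-3)/(-7) = -0.4286; later rows by forward substitution.
  T[0,:] = [+0.0000, +0.7143, -0.4286, -0.2857]
  T[1,:] = [+0.0000, -0.2143, +0.5286, +0.4857]
  T[2,:] = [+0.0000, +0.5804, -0.5982, -0.6071]
  T[3,:] = [+0.0000, -0.0967, +0.0997, +0.0179]
moduli |λ_i(T)| = 0.8731, 0.1756, 0.0971, 0.0000.
ρ(T) = max|λ| = 0.8731; 0.8731 < 1, so it converges for any x₀.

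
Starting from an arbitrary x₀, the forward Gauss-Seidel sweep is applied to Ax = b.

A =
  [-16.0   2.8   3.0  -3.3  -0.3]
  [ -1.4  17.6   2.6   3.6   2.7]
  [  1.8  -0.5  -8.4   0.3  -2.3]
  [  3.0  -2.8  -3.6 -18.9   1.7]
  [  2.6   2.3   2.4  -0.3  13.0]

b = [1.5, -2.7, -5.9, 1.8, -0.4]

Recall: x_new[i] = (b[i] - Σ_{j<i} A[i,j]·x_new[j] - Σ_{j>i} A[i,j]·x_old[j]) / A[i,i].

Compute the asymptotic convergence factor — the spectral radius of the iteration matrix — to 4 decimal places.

Write A = D+L+U with D = diag(-16, 17.6, -8.4, -18.9, 13).
T_GS = -(D+L)⁻¹U: row 0 first, T[0,1] = -(2.8)/(-16) = +0.1750; later rows by forward substitution.
  T[0,:] = [+0.0000 +0.1750 +0.1875 -0.2062 -0.0187]
  T[1,:] = [+0.0000 +0.0139 -0.1328 -0.2210 -0.1549]
  T[2,:] = [+0.0000 +0.0367 +0.0481 +0.0047 -0.2686]
  T[3,:] = [+0.0000 +0.0187 +0.0403 -0.0009 +0.1611]
  T[4,:] = [+0.0000 -0.0438 -0.0219 +0.0795 +0.0845]
eigenvalue magnitudes: 0.1574, 0.1062, 0.0823, 0.0121, 0.0000.
spectral radius ρ = 0.1574; 0.1574 < 1: convergent.

0.1574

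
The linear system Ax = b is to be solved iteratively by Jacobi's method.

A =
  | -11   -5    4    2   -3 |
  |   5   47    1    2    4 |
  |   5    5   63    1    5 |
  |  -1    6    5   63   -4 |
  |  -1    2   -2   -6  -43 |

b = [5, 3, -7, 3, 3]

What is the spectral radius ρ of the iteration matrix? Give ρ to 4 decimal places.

0.2337

Split A = D + L + U, D = diag(-11, 47, 63, 63, -43).
T_J = -D⁻¹(L+U): T[0,2] = -(4)/(-11) = +0.3636; T[0,0] = 0.
  T[0,:] = [+0.0000, -0.4545, +0.3636, +0.1818, -0.2727]
  T[1,:] = [-0.1064, +0.0000, -0.0213, -0.0426, -0.0851]
  T[2,:] = [-0.0794, -0.0794, +0.0000, -0.0159, -0.0794]
  T[3,:] = [+0.0159, -0.0952, -0.0794, +0.0000, +0.0635]
  T[4,:] = [-0.0233, +0.0465, -0.0465, -0.1395, +0.0000]
eigenvalue magnitudes: 0.2337, 0.1776, 0.1342, 0.1342, 0.0004.
ρ(T) = max|λ| = 0.2337; 0.2337 < 1: convergent.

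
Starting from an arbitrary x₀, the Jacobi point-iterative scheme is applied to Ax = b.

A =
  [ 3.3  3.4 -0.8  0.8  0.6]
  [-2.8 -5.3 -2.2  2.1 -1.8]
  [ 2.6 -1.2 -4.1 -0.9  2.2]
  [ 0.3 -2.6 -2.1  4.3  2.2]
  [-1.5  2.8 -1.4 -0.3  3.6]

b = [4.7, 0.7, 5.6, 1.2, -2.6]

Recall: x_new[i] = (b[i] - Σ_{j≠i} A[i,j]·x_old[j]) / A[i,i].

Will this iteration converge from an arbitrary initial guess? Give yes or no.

no

Split A = D + L + U, D = diag(3.3, -5.3, -4.1, 4.3, 3.6).
Jacobi T = -D⁻¹(L+U): T[0,3] = -(0.8)/(3.3) = -0.2424; T[0,0] = 0.
  T[0,:] = [+0.0000 -1.0303 +0.2424 -0.2424 -0.1818]
  T[1,:] = [-0.5283 +0.0000 -0.4151 +0.3962 -0.3396]
  T[2,:] = [+0.6341 -0.2927 +0.0000 -0.2195 +0.5366]
  T[3,:] = [-0.0698 +0.6047 +0.4884 +0.0000 -0.5116]
  T[4,:] = [+0.4167 -0.7778 +0.3889 +0.0833 +0.0000]
eigenvalue magnitudes: 1.4293, 0.7208, 0.7208, 0.2475, 0.2475.
ρ = 1.4293; 1.4293 > 1 ⇒ diverges.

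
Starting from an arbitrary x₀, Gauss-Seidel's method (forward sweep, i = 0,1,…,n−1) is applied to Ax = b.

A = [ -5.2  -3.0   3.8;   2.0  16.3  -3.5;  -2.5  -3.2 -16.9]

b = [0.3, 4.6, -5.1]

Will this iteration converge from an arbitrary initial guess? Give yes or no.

Diagonal D = diag(-5.2, 16.3, -16.9); L, U strict lower/upper.
T_GS = -(D+L)⁻¹U: row 0 first, T[0,1] = -(-3)/(-5.2) = -0.5769; later rows by forward substitution.
  T[0,:] = [+0.0000  -0.5769  +0.7308]
  T[1,:] = [+0.0000  +0.0708  +0.1251]
  T[2,:] = [+0.0000  +0.0719  -0.1318]
|λ(T)| sorted: 0.1693, 0.1083, 0.0000.
ρ = 0.1693; 0.1693 < 1 ⇒ converges.

yes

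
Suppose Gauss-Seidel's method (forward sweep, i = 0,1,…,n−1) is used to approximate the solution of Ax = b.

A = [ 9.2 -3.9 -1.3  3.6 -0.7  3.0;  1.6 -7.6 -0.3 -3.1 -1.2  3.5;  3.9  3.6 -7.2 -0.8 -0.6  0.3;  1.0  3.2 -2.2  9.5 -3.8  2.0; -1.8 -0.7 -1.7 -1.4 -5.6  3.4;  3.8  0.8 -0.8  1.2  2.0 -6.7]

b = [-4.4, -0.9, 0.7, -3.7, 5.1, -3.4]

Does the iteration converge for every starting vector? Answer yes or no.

yes

Write A = D+L+U with D = diag(9.2, -7.6, -7.2, 9.5, -5.6, -6.7).
T_GS = -(D+L)⁻¹U: row 0 first, T[0,5] = -(3)/(9.2) = -0.3261; later rows by forward substitution.
  T[0,:] = [+0.0000, +0.4239, +0.1413, -0.3913, +0.0761, -0.3261]
  T[1,:] = [+0.0000, +0.0892, -0.0097, -0.4903, -0.1419, +0.3919]
  T[2,:] = [+0.0000, +0.2742, +0.0717, -0.5682, -0.1131, +0.0610]
  T[3,:] = [+0.0000, -0.0112, +0.0050, +0.0748, +0.4136, -0.2941]
  T[4,:] = [+0.0000, -0.2279, -0.0672, +0.3409, -0.0758, +0.7180]
  T[5,:] = [+0.0000, +0.1483, +0.0513, -0.0975, +0.0912, +0.0162]
moduli |λ_i(T)| = 0.5506, 0.3751, 0.3751, 0.3566, 0.0093, 0.0000.
ρ(T) = max|λ| = 0.5506; 0.5506 < 1, so it converges for any x₀.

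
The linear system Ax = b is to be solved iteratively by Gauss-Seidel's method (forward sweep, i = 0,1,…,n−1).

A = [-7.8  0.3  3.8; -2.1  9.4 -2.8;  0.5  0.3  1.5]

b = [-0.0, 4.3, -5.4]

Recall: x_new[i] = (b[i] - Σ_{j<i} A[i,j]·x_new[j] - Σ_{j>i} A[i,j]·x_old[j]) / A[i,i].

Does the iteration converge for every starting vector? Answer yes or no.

Diagonal D = diag(-7.8, 9.4, 1.5); L, U strict lower/upper.
Gauss-Seidel: T = -(D+L)⁻¹U, row 0 first, T[0,2] = -(3.8)/(-7.8) = +0.4872; later rows by forward substitution.
  T[0,:] = [+0.0000  +0.0385  +0.4872]
  T[1,:] = [+0.0000  +0.0086  +0.4067]
  T[2,:] = [+0.0000  -0.0145  -0.2437]
|eigenvalues of T|: 0.2176, 0.0176, 0.0000.
spectral radius ρ = 0.2176; 0.2176 < 1: convergent.

yes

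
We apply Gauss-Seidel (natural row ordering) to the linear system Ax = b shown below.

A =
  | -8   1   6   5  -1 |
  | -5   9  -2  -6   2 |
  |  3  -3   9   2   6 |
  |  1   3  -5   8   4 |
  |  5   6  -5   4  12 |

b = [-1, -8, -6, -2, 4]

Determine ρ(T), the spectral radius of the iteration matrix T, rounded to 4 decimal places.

1.1432

A = D + L + U where D = diag(-8, 9, 9, 8, 12).
GS T = -(D+L)⁻¹U: row 0 first, T[0,1] = -(1)/(-8) = +0.1250; later rows by forward substitution.
  T[0,:] = [+0.0000 +0.1250 +0.7500 +0.6250 -0.1250]
  T[1,:] = [+0.0000 +0.0694 +0.6389 +1.0139 -0.2917]
  T[2,:] = [+0.0000 -0.0185 -0.0370 -0.0926 -0.7222]
  T[3,:] = [+0.0000 -0.0532 -0.3565 -0.5162 -0.8264]
  T[4,:] = [+0.0000 -0.0768 -0.5285 -0.6339 +0.1725]
eigenvalue magnitudes: 1.1432, 0.8835, 0.0699, 0.0182, 0.0000.
spectral radius ρ = 1.1432; 1.1432 > 1: divergent.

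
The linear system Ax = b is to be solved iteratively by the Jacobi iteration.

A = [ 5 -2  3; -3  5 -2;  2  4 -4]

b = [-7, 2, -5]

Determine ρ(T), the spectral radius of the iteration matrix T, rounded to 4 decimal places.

Write A = D+L+U with D = diag(5, 5, -4).
Jacobi: T = -D⁻¹(L+U), T[2,1] = -(4)/(-4) = +1.0000; T[2,2] = 0.
  T[0,:] = [+0.0000, +0.4000, -0.6000]
  T[1,:] = [+0.6000, +0.0000, +0.4000]
  T[2,:] = [+0.5000, +1.0000, +0.0000]
moduli |λ_i(T)| = 0.8244, 0.5828, 0.5828.
spectral radius ρ = 0.8244; 0.8244 < 1: convergent.

0.8244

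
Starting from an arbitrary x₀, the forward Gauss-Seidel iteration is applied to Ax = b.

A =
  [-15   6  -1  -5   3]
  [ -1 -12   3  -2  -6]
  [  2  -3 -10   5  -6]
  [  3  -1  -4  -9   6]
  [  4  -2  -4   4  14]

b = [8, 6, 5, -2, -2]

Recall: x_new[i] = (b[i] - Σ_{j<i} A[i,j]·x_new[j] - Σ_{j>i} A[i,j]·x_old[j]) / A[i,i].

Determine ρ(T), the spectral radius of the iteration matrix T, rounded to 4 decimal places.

Let D = diag(-15, -12, -10, -9, 14); L, U the strict triangles.
Gauss-Seidel: T = -(D+L)⁻¹U, row 0 first, T[0,3] = -(-5)/(-15) = -0.3333; later rows by forward substitution.
  T[0,:] = [+0.0000  +0.4000  -0.0667  -0.3333  +0.2000]
  T[1,:] = [+0.0000  -0.0333  +0.2556  -0.1389  -0.5167]
  T[2,:] = [+0.0000  +0.0900  -0.0900  +0.4750  -0.4050]
  T[3,:] = [+0.0000  +0.0970  -0.0106  -0.3068  +0.9707]
  T[4,:] = [+0.0000  -0.1211  +0.0329  +0.2988  -0.5240]
|λ(T)| sorted: 0.9304, 0.3690, 0.2179, 0.1273, 0.0000.
ρ(T) = max|λ| = 0.9304; 0.9304 < 1 ⇒ converges.

0.9304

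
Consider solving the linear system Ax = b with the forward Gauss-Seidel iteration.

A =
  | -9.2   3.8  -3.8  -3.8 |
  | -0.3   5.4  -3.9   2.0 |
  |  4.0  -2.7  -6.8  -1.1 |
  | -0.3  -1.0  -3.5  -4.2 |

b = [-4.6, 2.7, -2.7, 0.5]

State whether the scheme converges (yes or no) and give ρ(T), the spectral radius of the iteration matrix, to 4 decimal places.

Write A = D+L+U with D = diag(-9.2, 5.4, -6.8, -4.2).
Gauss-Seidel: T = -(D+L)⁻¹U, row 0 first, T[0,3] = -(-3.8)/(-9.2) = -0.4130; later rows by forward substitution.
  T[0,:] = [+0.0000  +0.4130  -0.4130  -0.4130]
  T[1,:] = [+0.0000  +0.0229  +0.6993  -0.3933]
  T[2,:] = [+0.0000  +0.2339  -0.5206  -0.2486]
  T[3,:] = [+0.0000  -0.2298  +0.2969  +0.3303]
moduli |λ_i(T)| = 0.6824, 0.5246, 0.0096, 0.0000.
spectral radius ρ = 0.6824; 0.6824 < 1 ⇒ converges.

yes, ρ = 0.6824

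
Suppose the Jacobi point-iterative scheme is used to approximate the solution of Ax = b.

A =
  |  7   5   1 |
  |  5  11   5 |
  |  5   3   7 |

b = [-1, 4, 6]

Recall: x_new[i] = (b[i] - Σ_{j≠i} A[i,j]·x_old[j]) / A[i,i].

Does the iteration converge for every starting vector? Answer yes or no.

A = D + L + U where D = diag(7, 11, 7).
Jacobi: T = -D⁻¹(L+U), T[2,1] = -(3)/(7) = -0.4286; T[2,2] = 0.
  T[0,:] = [+0.0000 -0.7143 -0.1429]
  T[1,:] = [-0.4545 +0.0000 -0.4545]
  T[2,:] = [-0.7143 -0.4286 +0.0000]
|λ(T)| sorted: 0.9465, 0.5238, 0.5238.
ρ = 0.9465; 0.9465 < 1, so it converges for any x₀.

yes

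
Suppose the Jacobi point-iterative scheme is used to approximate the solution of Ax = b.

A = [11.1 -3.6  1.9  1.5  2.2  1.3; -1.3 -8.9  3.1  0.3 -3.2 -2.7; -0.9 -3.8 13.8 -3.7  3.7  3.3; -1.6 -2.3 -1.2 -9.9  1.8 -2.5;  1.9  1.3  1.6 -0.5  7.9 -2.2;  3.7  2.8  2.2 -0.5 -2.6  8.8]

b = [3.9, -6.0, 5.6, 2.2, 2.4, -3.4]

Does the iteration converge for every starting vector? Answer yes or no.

yes

Split A = D + L + U, D = diag(11.1, -8.9, 13.8, -9.9, 7.9, 8.8).
T_J = -D⁻¹(L+U): T[5,4] = -(-2.6)/(8.8) = +0.2955; T[5,5] = 0.
  T[0,:] = [+0.0000 +0.3243 -0.1712 -0.1351 -0.1982 -0.1171]
  T[1,:] = [-0.1461 +0.0000 +0.3483 +0.0337 -0.3596 -0.3034]
  T[2,:] = [+0.0652 +0.2754 +0.0000 +0.2681 -0.2681 -0.2391]
  T[3,:] = [-0.1616 -0.2323 -0.1212 +0.0000 +0.1818 -0.2525]
  T[4,:] = [-0.2405 -0.1646 -0.2025 +0.0633 +0.0000 +0.2785]
  T[5,:] = [-0.4205 -0.3182 -0.2500 +0.0568 +0.2955 +0.0000]
moduli |λ_i(T)| = 0.8987, 0.4459, 0.4459, 0.2395, 0.2395, 0.2094.
ρ = 0.8987; 0.8987 < 1 ⇒ converges.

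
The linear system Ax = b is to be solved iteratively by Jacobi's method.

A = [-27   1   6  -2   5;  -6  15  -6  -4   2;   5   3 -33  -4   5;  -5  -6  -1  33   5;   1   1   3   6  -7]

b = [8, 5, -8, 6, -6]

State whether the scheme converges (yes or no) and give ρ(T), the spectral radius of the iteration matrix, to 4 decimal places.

A = D + L + U where D = diag(-27, 15, -33, 33, -7).
Jacobi T = -D⁻¹(L+U): T[0,3] = -(-2)/(-27) = -0.0741; T[0,0] = 0.
  T[0,:] = [+0.0000, +0.0370, +0.2222, -0.0741, +0.1852]
  T[1,:] = [+0.4000, +0.0000, +0.4000, +0.2667, -0.1333]
  T[2,:] = [+0.1515, +0.0909, +0.0000, -0.1212, +0.1515]
  T[3,:] = [+0.1515, +0.1818, +0.0303, +0.0000, -0.1515]
  T[4,:] = [+0.1429, +0.1429, +0.4286, +0.8571, +0.0000]
moduli |λ_i(T)| = 0.5336, 0.4010, 0.4010, 0.3683, 0.1516.
ρ(T) = max|λ| = 0.5336; 0.5336 < 1, so it converges for any x₀.

yes, ρ = 0.5336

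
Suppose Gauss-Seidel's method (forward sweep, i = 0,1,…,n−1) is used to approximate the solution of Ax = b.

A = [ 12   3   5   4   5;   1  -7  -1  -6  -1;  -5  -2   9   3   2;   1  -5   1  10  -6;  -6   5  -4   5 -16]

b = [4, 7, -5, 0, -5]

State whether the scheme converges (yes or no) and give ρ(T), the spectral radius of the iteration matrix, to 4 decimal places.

yes, ρ = 0.6468

Split A = D + L + U, D = diag(12, -7, 9, 10, -16).
GS T = -(D+L)⁻¹U: row 0 first, T[0,4] = -(5)/(12) = -0.4167; later rows by forward substitution.
  T[0,:] = [+0.0000  -0.2500  -0.4167  -0.3333  -0.4167]
  T[1,:] = [+0.0000  -0.0357  -0.2024  -0.9048  -0.2024]
  T[2,:] = [+0.0000  -0.1468  -0.2765  -0.7196  -0.4987]
  T[3,:] = [+0.0000  +0.0218  -0.0319  -0.3471  +0.5903]
  T[4,:] = [+0.0000  +0.1261  +0.1522  -0.0863  +0.4022]
eigenvalue magnitudes: 0.6468, 0.4664, 0.4664, 0.0190, 0.0000.
ρ = 0.6468; 0.6468 < 1: convergent.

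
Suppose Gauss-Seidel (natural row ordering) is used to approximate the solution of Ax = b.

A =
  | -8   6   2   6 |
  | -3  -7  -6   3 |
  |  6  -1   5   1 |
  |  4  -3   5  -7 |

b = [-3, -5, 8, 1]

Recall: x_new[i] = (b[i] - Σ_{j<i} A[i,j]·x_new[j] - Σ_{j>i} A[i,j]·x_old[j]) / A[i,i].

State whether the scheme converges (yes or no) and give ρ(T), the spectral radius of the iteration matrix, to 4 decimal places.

no, ρ = 1.3279

Diagonal D = diag(-8, -7, 5, -7); L, U strict lower/upper.
T_GS = -(D+L)⁻¹U: row 0 first, T[0,2] = -(2)/(-8) = +0.2500; later rows by forward substitution.
  T[0,:] = [+0.0000 +0.7500 +0.2500 +0.7500]
  T[1,:] = [+0.0000 -0.3214 -0.9643 +0.1071]
  T[2,:] = [+0.0000 -0.9643 -0.4929 -1.0786]
  T[3,:] = [+0.0000 -0.1224 +0.2041 -0.3878]
moduli |λ_i(T)| = 1.3279, 0.3064, 0.1806, 0.0000.
spectral radius ρ = 1.3279; 1.3279 > 1, so it fails to converge.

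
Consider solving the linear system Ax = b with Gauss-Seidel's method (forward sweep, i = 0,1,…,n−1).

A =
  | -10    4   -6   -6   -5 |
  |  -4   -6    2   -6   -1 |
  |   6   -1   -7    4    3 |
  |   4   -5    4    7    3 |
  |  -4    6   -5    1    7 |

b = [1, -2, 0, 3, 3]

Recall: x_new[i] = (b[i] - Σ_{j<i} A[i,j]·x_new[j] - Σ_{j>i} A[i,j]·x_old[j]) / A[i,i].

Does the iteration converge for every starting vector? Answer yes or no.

no

Split A = D + L + U, D = diag(-10, -6, -7, 7, 7).
GS T = -(D+L)⁻¹U: row 0 first, T[0,4] = -(-5)/(-10) = -0.5000; later rows by forward substitution.
  T[0,:] = [+0.0000, +0.4000, -0.6000, -0.6000, -0.5000]
  T[1,:] = [+0.0000, -0.2667, +0.7333, -0.6000, +0.1667]
  T[2,:] = [+0.0000, +0.3810, -0.6190, +0.1429, -0.0238]
  T[3,:] = [+0.0000, -0.6367, +1.2204, -0.1673, -0.0102]
  T[4,:] = [+0.0000, +0.8202, -1.5879, +0.2974, -0.4441]
|roots of det(T-λI)|: 1.5709, 0.3456, 0.3074, 0.1118, 0.0000.
ρ(T) = max|λ| = 1.5709; 1.5709 > 1: divergent.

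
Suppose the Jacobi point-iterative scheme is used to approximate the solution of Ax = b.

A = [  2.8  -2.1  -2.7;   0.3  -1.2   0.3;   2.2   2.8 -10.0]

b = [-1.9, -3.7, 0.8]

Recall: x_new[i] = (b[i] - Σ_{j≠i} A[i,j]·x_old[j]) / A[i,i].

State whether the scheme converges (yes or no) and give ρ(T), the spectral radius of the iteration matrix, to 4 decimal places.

Diagonal D = diag(2.8, -1.2, -10); L, U strict lower/upper.
Jacobi T = -D⁻¹(L+U): T[1,0] = -(0.3)/(-1.2) = +0.2500; T[1,1] = 0.
  T[0,:] = [+0.0000  +0.7500  +0.9643]
  T[1,:] = [+0.2500  +0.0000  +0.2500]
  T[2,:] = [+0.2200  +0.2800  +0.0000]
moduli |λ_i(T)| = 0.7804, 0.5037, 0.2766.
spectral radius ρ = 0.7804; 0.7804 < 1 ⇒ converges.

yes, ρ = 0.7804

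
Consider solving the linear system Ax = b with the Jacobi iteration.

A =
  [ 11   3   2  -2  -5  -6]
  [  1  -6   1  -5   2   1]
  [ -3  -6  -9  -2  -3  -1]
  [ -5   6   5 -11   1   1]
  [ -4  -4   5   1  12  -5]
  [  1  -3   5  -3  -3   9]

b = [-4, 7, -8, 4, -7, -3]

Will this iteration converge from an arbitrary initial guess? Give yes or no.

Write A = D+L+U with D = diag(11, -6, -9, -11, 12, 9).
Jacobi T = -D⁻¹(L+U): T[4,5] = -(-5)/(12) = +0.4167; T[4,4] = 0.
  T[0,:] = [+0.0000, -0.2727, -0.1818, +0.1818, +0.4545, +0.5455]
  T[1,:] = [+0.1667, +0.0000, +0.1667, -0.8333, +0.3333, +0.1667]
  T[2,:] = [-0.3333, -0.6667, +0.0000, -0.2222, -0.3333, -0.1111]
  T[3,:] = [-0.4545, +0.5455, +0.4545, +0.0000, +0.0909, +0.0909]
  T[4,:] = [+0.3333, +0.3333, -0.4167, -0.0833, +0.0000, +0.4167]
  T[5,:] = [-0.1111, +0.3333, -0.5556, +0.3333, +0.3333, +0.0000]
|λ(T)| sorted: 1.1266, 0.8320, 0.8320, 0.6142, 0.6142, 0.4682.
spectral radius ρ = 1.1266; 1.1266 > 1 ⇒ diverges.

no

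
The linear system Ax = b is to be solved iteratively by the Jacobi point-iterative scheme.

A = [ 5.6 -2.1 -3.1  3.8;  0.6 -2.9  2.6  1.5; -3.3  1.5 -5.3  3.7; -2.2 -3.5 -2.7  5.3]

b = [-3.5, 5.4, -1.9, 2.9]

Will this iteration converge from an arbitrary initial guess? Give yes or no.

no

Split A = D + L + U, D = diag(5.6, -2.9, -5.3, 5.3).
Jacobi: T = -D⁻¹(L+U), T[0,2] = -(-3.1)/(5.6) = +0.5536; T[0,0] = 0.
  T[0,:] = [+0.0000  +0.3750  +0.5536  -0.6786]
  T[1,:] = [+0.2069  +0.0000  +0.8966  +0.5172]
  T[2,:] = [-0.6226  +0.2830  +0.0000  +0.6981]
  T[3,:] = [+0.4151  +0.6604  +0.5094  +0.0000]
|λ(T)| sorted: 1.1657, 0.7940, 0.7940, 0.6991.
ρ(T) = max|λ| = 1.1657; 1.1657 > 1: divergent.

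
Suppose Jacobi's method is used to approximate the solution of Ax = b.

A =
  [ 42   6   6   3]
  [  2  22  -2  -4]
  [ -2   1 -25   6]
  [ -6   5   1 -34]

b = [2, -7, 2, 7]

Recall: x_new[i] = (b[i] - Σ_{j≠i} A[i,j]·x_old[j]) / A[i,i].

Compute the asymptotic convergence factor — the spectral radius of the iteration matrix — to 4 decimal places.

Split A = D + L + U, D = diag(42, 22, -25, -34).
Jacobi: T = -D⁻¹(L+U), T[2,1] = -(1)/(-25) = +0.0400; T[2,2] = 0.
  T[0,:] = [+0.0000  -0.1429  -0.1429  -0.0714]
  T[1,:] = [-0.0909  +0.0000  +0.0909  +0.1818]
  T[2,:] = [-0.0800  +0.0400  +0.0000  +0.2400]
  T[3,:] = [-0.1765  +0.1471  +0.0294  +0.0000]
|eigenvalues of T|: 0.3580, 0.1782, 0.1782, 0.0786.
spectral radius ρ = 0.3580; 0.3580 < 1 ⇒ converges.

0.3580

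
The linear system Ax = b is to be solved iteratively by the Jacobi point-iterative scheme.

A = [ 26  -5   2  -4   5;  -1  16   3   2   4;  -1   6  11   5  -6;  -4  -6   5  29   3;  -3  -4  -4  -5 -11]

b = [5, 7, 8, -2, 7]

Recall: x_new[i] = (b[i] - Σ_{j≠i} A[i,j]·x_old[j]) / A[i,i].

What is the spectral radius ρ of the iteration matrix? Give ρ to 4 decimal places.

0.5913

Let D = diag(26, 16, 11, 29, -11); L, U the strict triangles.
Jacobi T = -D⁻¹(L+U): T[1,2] = -(3)/(16) = -0.1875; T[1,1] = 0.
  T[0,:] = [+0.0000, +0.1923, -0.0769, +0.1538, -0.1923]
  T[1,:] = [+0.0625, +0.0000, -0.1875, -0.1250, -0.2500]
  T[2,:] = [+0.0909, -0.5455, +0.0000, -0.4545, +0.5455]
  T[3,:] = [+0.1379, +0.2069, -0.1724, +0.0000, -0.1034]
  T[4,:] = [-0.2727, -0.3636, -0.3636, -0.4545, +0.0000]
moduli |λ_i(T)| = 0.5913, 0.3643, 0.3643, 0.1099, 0.1099.
spectral radius ρ = 0.5913; 0.5913 < 1: convergent.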